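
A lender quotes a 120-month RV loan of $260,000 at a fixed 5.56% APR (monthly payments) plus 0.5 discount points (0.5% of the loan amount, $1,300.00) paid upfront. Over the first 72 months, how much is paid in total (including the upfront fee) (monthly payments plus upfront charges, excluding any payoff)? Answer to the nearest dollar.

At 5.56% the monthly rate is 0.0046333, so the payment is 260,000 × 0.0046333 / (1 − 1.0046333^−120) = $2,829.42.
Total outlay = 72 × $2,829.42 + $1,300.00 = $205,018.24.

$205,018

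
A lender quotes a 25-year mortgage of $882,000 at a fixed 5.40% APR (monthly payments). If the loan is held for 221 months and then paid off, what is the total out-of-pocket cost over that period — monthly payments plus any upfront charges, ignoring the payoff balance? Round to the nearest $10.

Monthly rate = 5.4%/12 = 0.0045000; payment = 882,000 × 0.0045000 / (1 − (1+0.0045000)^−300) = $5,363.71.
Total outlay = 221 × $5,363.71 = $1,185,379.91.

$1,185,380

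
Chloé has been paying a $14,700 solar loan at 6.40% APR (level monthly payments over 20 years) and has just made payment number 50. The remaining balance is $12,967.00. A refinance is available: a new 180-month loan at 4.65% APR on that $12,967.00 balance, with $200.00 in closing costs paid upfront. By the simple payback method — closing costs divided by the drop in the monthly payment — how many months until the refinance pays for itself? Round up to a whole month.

24 months

Current payment = 14,700 × 6.4%/12 / (1 − (1+0.0053333)^−240) = $108.74.
Refinanced payment = 12,967.00 × 0.0038750 / (1 − (1+0.0038750)^−180) = $100.19.
Monthly savings = $108.74 − $100.19 = $8.55.
Break-even = $200.00 / $8.55 = 23.39 → 24 months.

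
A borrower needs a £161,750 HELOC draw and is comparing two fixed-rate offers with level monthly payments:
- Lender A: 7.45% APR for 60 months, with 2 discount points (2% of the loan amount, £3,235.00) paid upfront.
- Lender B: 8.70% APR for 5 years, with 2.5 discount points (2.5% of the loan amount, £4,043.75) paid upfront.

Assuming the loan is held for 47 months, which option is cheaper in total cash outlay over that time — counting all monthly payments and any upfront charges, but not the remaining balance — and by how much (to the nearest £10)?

Lender A: at 7.45% the monthly rate is 0.0062083, so the payment is 161,750 × 0.0062083 / (1 − 1.0062083^−60) = £3,237.30.
Lender B: monthly rate = 8.7%/12 = 0.0072500; payment = 161,750 × 0.0072500 / (1 − (1+0.0072500)^−60) = £3,334.16.
Over 47 months: Lender A costs 47 × £3,237.30 + £3,235.00 = £155,388.10; Lender B costs 47 × £3,334.16 + £4,043.75 = £160,749.27.
Lender A is cheaper by £160,749.27 − £155,388.10 = £5,361.17.

Lender A by £5,360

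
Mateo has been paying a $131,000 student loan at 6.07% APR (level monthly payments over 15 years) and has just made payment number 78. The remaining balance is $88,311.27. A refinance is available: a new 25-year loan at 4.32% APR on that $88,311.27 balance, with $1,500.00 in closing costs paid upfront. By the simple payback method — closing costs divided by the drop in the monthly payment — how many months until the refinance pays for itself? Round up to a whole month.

3 months

Current payment = 131,000 × 6.07%/12 / (1 − (1+0.0050583)^−180) = $1,110.41.
Refinanced payment = 88,311.27 × 0.0036000 / (1 − (1+0.0036000)^−300) = $481.88.
Monthly savings = $1,110.41 − $481.88 = $628.53.
Break-even = $1,500.00 / $628.53 = 2.39 → 3 months.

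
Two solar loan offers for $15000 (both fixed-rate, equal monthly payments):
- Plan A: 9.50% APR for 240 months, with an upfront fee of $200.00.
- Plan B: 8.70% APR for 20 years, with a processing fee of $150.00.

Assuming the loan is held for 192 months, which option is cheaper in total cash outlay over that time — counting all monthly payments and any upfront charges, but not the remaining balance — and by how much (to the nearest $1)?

Plan B by $1,536

Plan A: at 9.50% the monthly rate is 0.0079167, so the payment is 15,000 × 0.0079167 / (1 − 1.0079167^−240) = $139.82.
Plan B: at 8.70% the monthly rate is 0.0072500, so the payment is 15,000 × 0.0072500 / (1 − 1.0072500^−240) = $132.08.
Over 192 months: Plan A costs 192 × $139.82 + $200.00 = $27,045.44; Plan B costs 192 × $132.08 + $150.00 = $25,509.36.
Plan B is cheaper by $27,045.44 − $25,509.36 = $1,536.08.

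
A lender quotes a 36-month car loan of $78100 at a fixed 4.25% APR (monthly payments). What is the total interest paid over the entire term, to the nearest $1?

$5,223

Monthly rate = 4.25%/12 = 0.0035417; payment = 78,100 × 0.0035417 / (1 − (1+0.0035417)^−36) = $2,314.52.
Total paid = 36 × $2,314.52 = $83,322.72; interest = $83,322.72 − $78,100 = $5,222.72.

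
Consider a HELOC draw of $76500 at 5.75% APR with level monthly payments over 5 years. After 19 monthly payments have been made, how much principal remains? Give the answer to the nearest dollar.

With monthly rate i = 5.75%/12 = 0.0047917, the balance after k of n payments is P · [(1+i)^n − (1+i)^k] / [(1+i)^n − 1].
(1+0.0047917)^60 = 1.33217559 and (1+0.0047917)^19 = 1.09507652, so the balance is 76,500 × (1.33217559 − 1.09507652) / (1.33217559 − 1) = $54,603.89.

$54,604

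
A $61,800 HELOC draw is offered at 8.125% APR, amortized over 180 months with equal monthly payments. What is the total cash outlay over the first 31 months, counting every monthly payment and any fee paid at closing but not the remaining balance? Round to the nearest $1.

$18,447

Monthly rate = 8.125%/12 = 0.0067708; payment = 61,800 × 0.0067708 / (1 − (1+0.0067708)^−180) = $595.06.
Total outlay = 31 × $595.06 = $18,446.86.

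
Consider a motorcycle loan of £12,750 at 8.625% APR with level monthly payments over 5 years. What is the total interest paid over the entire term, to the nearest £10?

£2,990

At 8.625% the monthly rate is 0.0071875, so the payment is 12,750 × 0.0071875 / (1 − 1.0071875^−60) = £262.35.
Total paid = 60 × £262.35 = £15,741.00; interest = £15,741.00 − £12,750 = £2,991.00.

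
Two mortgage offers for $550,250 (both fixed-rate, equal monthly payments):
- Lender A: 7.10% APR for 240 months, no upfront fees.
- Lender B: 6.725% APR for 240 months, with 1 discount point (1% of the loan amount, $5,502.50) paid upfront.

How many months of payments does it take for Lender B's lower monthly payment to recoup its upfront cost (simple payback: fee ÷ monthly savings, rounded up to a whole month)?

Lender A: at 7.10% the monthly rate is 0.0059167, so the payment is 550,250 × 0.0059167 / (1 − 1.0059167^−240) = $4,299.17.
Lender B: monthly rate = 6.725%/12 = 0.0056042; payment = 550,250 × 0.0056042 / (1 − (1+0.0056042)^−240) = $4,175.73.
Monthly savings = $4,299.17 − $4,175.73 = $123.44.
Break-even = $5,502.50 / $123.44 = 44.58 → 45 months.

45 months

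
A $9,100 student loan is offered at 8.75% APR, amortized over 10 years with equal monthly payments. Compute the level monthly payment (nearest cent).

Monthly rate = 8.75%/12 = 0.0072917; payment = 9,100 × 0.0072917 / (1 − (1+0.0072917)^−120) = $114.05.

$114.05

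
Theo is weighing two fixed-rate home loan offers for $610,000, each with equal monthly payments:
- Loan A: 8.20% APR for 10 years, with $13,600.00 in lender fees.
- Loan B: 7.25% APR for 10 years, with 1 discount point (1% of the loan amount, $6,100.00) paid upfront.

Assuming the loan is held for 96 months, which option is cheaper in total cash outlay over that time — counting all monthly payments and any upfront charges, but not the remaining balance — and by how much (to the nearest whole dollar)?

Loan A: at 8.20% the monthly rate is 0.0068333, so the payment is 610,000 × 0.0068333 / (1 − 1.0068333^−120) = $7,465.61.
Loan B: monthly rate = 7.25%/12 = 0.0060417; payment = 610,000 × 0.0060417 / (1 − (1+0.0060417)^−120) = $7,161.46.
Over 96 months: Loan A costs 96 × $7,465.61 + $13,600.00 = $730,298.56; Loan B costs 96 × $7,161.46 + $6,100.00 = $693,600.16.
Loan B is cheaper by $730,298.56 − $693,600.16 = $36,698.40.

Loan B by $36,698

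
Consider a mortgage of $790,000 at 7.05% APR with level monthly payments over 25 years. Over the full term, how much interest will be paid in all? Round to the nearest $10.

$892,630

At 7.05% the monthly rate is 0.0058750, so the payment is 790,000 × 0.0058750 / (1 − 1.0058750^−300) = $5,608.78.
Total paid = 300 × $5,608.78 = $1,682,634.00; interest = $1,682,634.00 − $790,000 = $892,634.00.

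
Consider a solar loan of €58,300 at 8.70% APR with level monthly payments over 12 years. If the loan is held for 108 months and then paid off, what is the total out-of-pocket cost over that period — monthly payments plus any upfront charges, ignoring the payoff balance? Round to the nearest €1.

€70,595

Monthly rate = 8.7%/12 = 0.0072500; payment = 58,300 × 0.0072500 / (1 − (1+0.0072500)^−144) = €653.66.
Total outlay = 108 × €653.66 = €70,595.28.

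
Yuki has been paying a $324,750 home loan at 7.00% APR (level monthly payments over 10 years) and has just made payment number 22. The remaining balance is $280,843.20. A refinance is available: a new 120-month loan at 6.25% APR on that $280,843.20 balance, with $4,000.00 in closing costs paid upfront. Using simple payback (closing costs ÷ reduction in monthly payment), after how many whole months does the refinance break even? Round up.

Current payment = 324,750 × 7%/12 / (1 − (1+0.0058333)^−120) = $3,770.62.
Refinanced payment = 280,843.20 × 0.0052083 / (1 − (1+0.0052083)^−120) = $3,153.31.
Monthly savings = $3,770.62 − $3,153.31 = $617.31.
Break-even = $4,000.00 / $617.31 = 6.48 → 7 months.

7 months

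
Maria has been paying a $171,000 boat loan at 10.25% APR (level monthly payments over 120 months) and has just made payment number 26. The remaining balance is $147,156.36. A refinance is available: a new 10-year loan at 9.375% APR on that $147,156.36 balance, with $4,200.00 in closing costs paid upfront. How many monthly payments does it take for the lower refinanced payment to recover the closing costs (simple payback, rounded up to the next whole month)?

11 months

Current payment = 171,000 × 10.25%/12 / (1 − (1+0.0085417)^−120) = $2,283.52.
Refinanced payment = 147,156.36 × 0.0078125 / (1 − (1+0.0078125)^−120) = $1,894.11.
Monthly savings = $2,283.52 − $1,894.11 = $389.41.
Break-even = $4,200.00 / $389.41 = 10.79 → 11 months.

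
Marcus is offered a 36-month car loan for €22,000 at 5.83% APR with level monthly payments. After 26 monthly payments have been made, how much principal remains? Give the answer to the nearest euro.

With monthly rate i = 5.83%/12 = 0.0048583, the balance after k of n payments is P · [(1+i)^n − (1+i)^k] / [(1+i)^n − 1].
(1+0.0048583)^36 = 1.19062277 and (1+0.0048583)^26 = 1.13429443, so the balance is 22,000 × (1.19062277 − 1.13429443) / (1.19062277 − 1) = €6,500.92.

€6,501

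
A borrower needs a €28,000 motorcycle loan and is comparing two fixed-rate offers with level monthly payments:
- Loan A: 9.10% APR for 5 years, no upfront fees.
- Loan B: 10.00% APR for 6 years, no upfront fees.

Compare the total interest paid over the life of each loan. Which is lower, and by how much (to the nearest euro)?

Loan A by €2,392

Loan A: at 9.10% the monthly rate is 0.0075833, so the payment is 28,000 × 0.0075833 / (1 − 1.0075833^−60) = €582.59.
Total interest on Loan A = 60 × €582.59 − €28,000 = €6,955.40.
Loan B: at 10.00% the monthly rate is 0.0083333, so the payment is 28,000 × 0.0083333 / (1 − 1.0083333^−72) = €518.72.
Total interest on Loan B = 72 × €518.72 − €28,000 = €9,347.84.
Loan A is lower by €2,392.44.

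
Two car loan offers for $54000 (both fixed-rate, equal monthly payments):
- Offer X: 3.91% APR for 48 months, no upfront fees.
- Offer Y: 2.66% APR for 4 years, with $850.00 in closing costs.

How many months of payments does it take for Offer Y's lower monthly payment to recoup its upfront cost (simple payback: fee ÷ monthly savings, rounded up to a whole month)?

29 months

Offer X: monthly rate = 3.91%/12 = 0.0032583; payment = 54,000 × 0.0032583 / (1 − (1+0.0032583)^−48) = $1,217.10.
Offer Y: at 2.66% the monthly rate is 0.0022167, so the payment is 54,000 × 0.0022167 / (1 − 1.0022167^−48) = $1,187.16.
Monthly savings = $1,217.10 − $1,187.16 = $29.94.
Break-even = $850.00 / $29.94 = 28.39 → 29 months.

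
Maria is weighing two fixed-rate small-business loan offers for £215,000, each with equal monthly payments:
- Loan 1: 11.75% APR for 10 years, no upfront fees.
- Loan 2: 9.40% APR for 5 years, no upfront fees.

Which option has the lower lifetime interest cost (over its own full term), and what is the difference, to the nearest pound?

Loan 2 by £96,142

Loan 1: monthly rate = 11.75%/12 = 0.0097917; payment = 215,000 × 0.0097917 / (1 − (1+0.0097917)^−120) = £3,053.63.
Total interest on Loan 1 = 120 × £3,053.63 − £215,000 = £151,435.60.
Loan 2: at 9.40% the monthly rate is 0.0078333, so the payment is 215,000 × 0.0078333 / (1 − 1.0078333^−60) = £4,504.90.
Total interest on Loan 2 = 60 × £4,504.90 − £215,000 = £55,294.00.
Loan 2 is lower by £96,141.60.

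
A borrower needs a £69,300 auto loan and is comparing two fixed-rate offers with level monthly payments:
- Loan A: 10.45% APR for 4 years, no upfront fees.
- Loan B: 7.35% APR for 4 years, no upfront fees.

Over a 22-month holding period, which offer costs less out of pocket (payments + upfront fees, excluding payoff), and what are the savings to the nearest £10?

Loan A: at 10.45% the monthly rate is 0.0087083, so the payment is 69,300 × 0.0087083 / (1 − 1.0087083^−48) = £1,772.64.
Loan B: monthly rate = 7.35%/12 = 0.0061250; payment = 69,300 × 0.0061250 / (1 − (1+0.0061250)^−48) = £1,670.75.
Over 22 months: Loan A costs 22 × £1,772.64 = £38,998.08; Loan B costs 22 × £1,670.75 = £36,756.50.
Loan B is cheaper by £38,998.08 − £36,756.50 = £2,241.58.

Loan B by £2,240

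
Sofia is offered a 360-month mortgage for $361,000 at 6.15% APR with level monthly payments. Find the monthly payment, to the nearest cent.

$2,199.31

At 6.15% the monthly rate is 0.0051250, so the payment is 361,000 × 0.0051250 / (1 − 1.0051250^−360) = $2,199.31.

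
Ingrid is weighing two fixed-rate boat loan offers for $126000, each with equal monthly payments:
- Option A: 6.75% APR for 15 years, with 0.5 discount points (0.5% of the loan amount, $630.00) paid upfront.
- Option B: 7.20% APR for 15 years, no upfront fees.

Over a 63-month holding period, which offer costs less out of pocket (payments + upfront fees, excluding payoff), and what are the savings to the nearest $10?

Option A by $1,370

Option A: at 6.75% the monthly rate is 0.0056250, so the payment is 126,000 × 0.0056250 / (1 − 1.0056250^−180) = $1,114.99.
Option B: monthly rate = 7.2%/12 = 0.0060000; payment = 126,000 × 0.0060000 / (1 − (1+0.0060000)^−180) = $1,146.66.
Over 63 months: Option A costs 63 × $1,114.99 + $630.00 = $70,874.37; Option B costs 63 × $1,146.66 = $72,239.58.
Option A is cheaper by $72,239.58 − $70,874.37 = $1,365.21.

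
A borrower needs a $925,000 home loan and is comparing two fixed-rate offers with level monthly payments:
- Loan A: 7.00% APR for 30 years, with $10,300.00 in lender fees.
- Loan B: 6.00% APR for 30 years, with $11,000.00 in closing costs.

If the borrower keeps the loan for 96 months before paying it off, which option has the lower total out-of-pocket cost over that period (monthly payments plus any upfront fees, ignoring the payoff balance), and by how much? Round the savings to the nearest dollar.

Loan A: at 7.00% the monthly rate is 0.0058333, so the payment is 925,000 × 0.0058333 / (1 − 1.0058333^−360) = $6,154.05.
Loan B: at 6.00% the monthly rate is 0.0050000, so the payment is 925,000 × 0.0050000 / (1 − 1.0050000^−360) = $5,545.84.
Over 96 months: Loan A costs 96 × $6,154.05 + $10,300.00 = $601,088.80; Loan B costs 96 × $5,545.84 + $11,000.00 = $543,400.64.
Loan B is cheaper by $601,088.80 − $543,400.64 = $57,688.16.

Loan B by $57,688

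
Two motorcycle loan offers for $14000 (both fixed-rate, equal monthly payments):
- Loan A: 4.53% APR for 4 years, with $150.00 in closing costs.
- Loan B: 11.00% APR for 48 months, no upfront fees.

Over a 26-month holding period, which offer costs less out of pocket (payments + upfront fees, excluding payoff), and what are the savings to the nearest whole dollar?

Loan A by $952

Loan A: at 4.53% the monthly rate is 0.0037750, so the payment is 14,000 × 0.0037750 / (1 − 1.0037750^−48) = $319.44.
Loan B: monthly rate = 11%/12 = 0.0091667; payment = 14,000 × 0.0091667 / (1 − (1+0.0091667)^−48) = $361.84.
Over 26 months: Loan A costs 26 × $319.44 + $150.00 = $8,455.44; Loan B costs 26 × $361.84 = $9,407.84.
Loan A is cheaper by $9,407.84 − $8,455.44 = $952.40.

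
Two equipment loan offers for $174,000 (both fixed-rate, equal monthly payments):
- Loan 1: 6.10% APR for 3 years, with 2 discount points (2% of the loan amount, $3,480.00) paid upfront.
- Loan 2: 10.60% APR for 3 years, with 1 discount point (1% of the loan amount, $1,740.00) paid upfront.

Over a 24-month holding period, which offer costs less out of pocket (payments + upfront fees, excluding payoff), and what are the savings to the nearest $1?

Loan 1 by $6,956

Loan 1: monthly rate = 6.1%/12 = 0.0050833; payment = 174,000 × 0.0050833 / (1 − (1+0.0050833)^−36) = $5,301.30.
Loan 2: monthly rate = 10.6%/12 = 0.0088333; payment = 174,000 × 0.0088333 / (1 − (1+0.0088333)^−36) = $5,663.63.
Over 24 months: Loan 1 costs 24 × $5,301.30 + $3,480.00 = $130,711.20; Loan 2 costs 24 × $5,663.63 + $1,740.00 = $137,667.12.
Loan 1 is cheaper by $137,667.12 − $130,711.20 = $6,955.92.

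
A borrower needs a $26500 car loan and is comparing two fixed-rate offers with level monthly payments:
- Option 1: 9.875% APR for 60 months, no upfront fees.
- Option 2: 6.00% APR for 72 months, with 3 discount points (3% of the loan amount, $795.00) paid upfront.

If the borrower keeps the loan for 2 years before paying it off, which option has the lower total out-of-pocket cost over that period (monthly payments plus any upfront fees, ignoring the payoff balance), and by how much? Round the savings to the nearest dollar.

Option 1: at 9.875% the monthly rate is 0.0082292, so the payment is 26,500 × 0.0082292 / (1 − 1.0082292^−60) = $561.42.
Option 2: monthly rate = 6%/12 = 0.0050000; payment = 26,500 × 0.0050000 / (1 − (1+0.0050000)^−72) = $439.18.
Over 24 months: Option 1 costs 24 × $561.42 = $13,474.08; Option 2 costs 24 × $439.18 + $795.00 = $11,335.32.
Option 2 is cheaper by $13,474.08 − $11,335.32 = $2,138.76.

Option 2 by $2,139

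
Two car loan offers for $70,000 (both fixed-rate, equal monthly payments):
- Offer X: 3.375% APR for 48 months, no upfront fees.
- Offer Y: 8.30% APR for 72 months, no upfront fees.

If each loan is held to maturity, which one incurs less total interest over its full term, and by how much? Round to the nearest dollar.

Offer X by $14,178

Offer X: monthly rate = 3.375%/12 = 0.0028125; payment = 70,000 × 0.0028125 / (1 − (1+0.0028125)^−48) = $1,561.03.
Total interest on Offer X = 48 × $1,561.03 − $70,000 = $4,929.44.
Offer Y: monthly rate = 8.3%/12 = 0.0069167; payment = 70,000 × 0.0069167 / (1 − (1+0.0069167)^−72) = $1,237.61.
Total interest on Offer Y = 72 × $1,237.61 − $70,000 = $19,107.92.
Offer X is lower by $14,178.48.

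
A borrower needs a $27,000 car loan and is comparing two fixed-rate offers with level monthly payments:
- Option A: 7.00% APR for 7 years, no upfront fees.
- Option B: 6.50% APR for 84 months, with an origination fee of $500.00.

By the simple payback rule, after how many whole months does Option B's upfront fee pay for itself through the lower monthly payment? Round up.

77 months

Option A: monthly rate = 7%/12 = 0.0058333; payment = 27,000 × 0.0058333 / (1 − (1+0.0058333)^−84) = $407.50.
Option B: monthly rate = 6.5%/12 = 0.0054167; payment = 27,000 × 0.0054167 / (1 − (1+0.0054167)^−84) = $400.93.
Monthly savings = $407.50 − $400.93 = $6.57.
Break-even = $500.00 / $6.57 = 76.10 → 77 months.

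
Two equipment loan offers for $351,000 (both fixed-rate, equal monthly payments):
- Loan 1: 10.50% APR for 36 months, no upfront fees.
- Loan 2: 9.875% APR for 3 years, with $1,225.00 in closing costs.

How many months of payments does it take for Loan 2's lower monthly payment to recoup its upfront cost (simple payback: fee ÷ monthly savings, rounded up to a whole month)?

12 months

Loan 1: at 10.50% the monthly rate is 0.0087500, so the payment is 351,000 × 0.0087500 / (1 − 1.0087500^−36) = $11,408.36.
Loan 2: monthly rate = 9.875%/12 = 0.0082292; payment = 351,000 × 0.0082292 / (1 − (1+0.0082292)^−36) = $11,305.19.
Monthly savings = $11,408.36 − $11,305.19 = $103.17.
Break-even = $1,225.00 / $103.17 = 11.87 → 12 months.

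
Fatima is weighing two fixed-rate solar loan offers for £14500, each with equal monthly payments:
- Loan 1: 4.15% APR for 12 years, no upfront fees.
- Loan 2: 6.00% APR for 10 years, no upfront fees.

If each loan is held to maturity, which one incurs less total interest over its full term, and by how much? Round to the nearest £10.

Loan 1 by £880

Loan 1: monthly rate = 4.15%/12 = 0.0034583; payment = 14,500 × 0.0034583 / (1 − (1+0.0034583)^−144) = £128.01.
Total interest on Loan 1 = 144 × £128.01 − £14,500 = £3,933.44.
Loan 2: monthly rate = 6%/12 = 0.0050000; payment = 14,500 × 0.0050000 / (1 − (1+0.0050000)^−120) = £160.98.
Total interest on Loan 2 = 120 × £160.98 − £14,500 = £4,817.60.
Loan 1 is lower by £884.16.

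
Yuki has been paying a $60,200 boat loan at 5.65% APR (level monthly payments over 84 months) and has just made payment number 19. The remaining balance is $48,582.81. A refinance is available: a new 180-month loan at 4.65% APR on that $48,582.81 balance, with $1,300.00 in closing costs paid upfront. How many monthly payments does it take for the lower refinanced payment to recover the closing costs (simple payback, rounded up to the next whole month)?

3 months

Current payment = 60,200 × 5.65%/12 / (1 − (1+0.0047083)^−84) = $869.37.
Refinanced payment = 48,582.81 × 0.0038750 / (1 − (1+0.0038750)^−180) = $375.39.
Monthly savings = $869.37 − $375.39 = $493.98.
Break-even = $1,300.00 / $493.98 = 2.63 → 3 months.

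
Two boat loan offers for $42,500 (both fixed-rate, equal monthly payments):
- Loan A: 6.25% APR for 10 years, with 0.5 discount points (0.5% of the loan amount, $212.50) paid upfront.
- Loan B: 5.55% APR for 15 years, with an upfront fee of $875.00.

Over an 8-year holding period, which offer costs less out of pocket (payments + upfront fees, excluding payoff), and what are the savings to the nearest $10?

Loan B by $11,700

Loan A: monthly rate = 6.25%/12 = 0.0052083; payment = 42,500 × 0.0052083 / (1 − (1+0.0052083)^−120) = $477.19.
Loan B: monthly rate = 5.55%/12 = 0.0046250; payment = 42,500 × 0.0046250 / (1 − (1+0.0046250)^−180) = $348.39.
Over 96 months: Loan A costs 96 × $477.19 + $212.50 = $46,022.74; Loan B costs 96 × $348.39 + $875.00 = $34,320.44.
Loan B is cheaper by $46,022.74 − $34,320.44 = $11,702.30.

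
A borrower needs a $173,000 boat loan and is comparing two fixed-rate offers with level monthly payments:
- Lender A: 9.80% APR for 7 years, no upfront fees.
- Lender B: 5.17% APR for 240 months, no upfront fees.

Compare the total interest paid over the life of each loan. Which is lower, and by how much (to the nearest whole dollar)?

Lender A by $38,178

Lender A: monthly rate = 9.8%/12 = 0.0081667; payment = 173,000 × 0.0081667 / (1 − (1+0.0081667)^−84) = $2,854.16.
Total interest on Lender A = 84 × $2,854.16 − $173,000 = $66,749.44.
Lender B: at 5.17% the monthly rate is 0.0043083, so the payment is 173,000 × 0.0043083 / (1 − 1.0043083^−240) = $1,158.03.
Total interest on Lender B = 240 × $1,158.03 − $173,000 = $104,927.20.
Lender A is lower by $38,177.76.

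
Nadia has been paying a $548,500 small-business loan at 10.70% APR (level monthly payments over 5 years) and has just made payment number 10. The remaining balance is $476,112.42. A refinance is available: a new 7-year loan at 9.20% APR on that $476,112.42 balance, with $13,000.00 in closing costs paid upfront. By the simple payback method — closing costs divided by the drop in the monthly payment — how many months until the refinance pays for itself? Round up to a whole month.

Current payment = 548,500 × 10.7%/12 / (1 − (1+0.0089167)^−60) = $11,843.82.
Refinanced payment = 476,112.42 × 0.0076667 / (1 − (1+0.0076667)^−84) = $7,708.62.
Monthly savings = $11,843.82 − $7,708.62 = $4,135.20.
Break-even = $13,000.00 / $4,135.20 = 3.14 → 4 months.

4 months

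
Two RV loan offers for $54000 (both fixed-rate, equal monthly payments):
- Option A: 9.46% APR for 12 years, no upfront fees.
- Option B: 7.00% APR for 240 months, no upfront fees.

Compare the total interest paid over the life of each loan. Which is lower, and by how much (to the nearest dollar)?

Option A: monthly rate = 9.46%/12 = 0.0078833; payment = 54,000 × 0.0078833 / (1 − (1+0.0078833)^−144) = $628.61.
Total interest on Option A = 144 × $628.61 − $54,000 = $36,519.84.
Option B: at 7.00% the monthly rate is 0.0058333, so the payment is 54,000 × 0.0058333 / (1 − 1.0058333^−240) = $418.66.
Total interest on Option B = 240 × $418.66 − $54,000 = $46,478.40.
Option A is lower by $9,958.56.

Option A by $9,959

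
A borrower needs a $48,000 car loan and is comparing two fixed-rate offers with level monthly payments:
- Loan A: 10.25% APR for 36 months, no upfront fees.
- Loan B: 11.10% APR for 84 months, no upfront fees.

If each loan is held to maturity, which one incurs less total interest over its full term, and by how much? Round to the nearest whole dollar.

Loan A: monthly rate = 10.25%/12 = 0.0085417; payment = 48,000 × 0.0085417 / (1 − (1+0.0085417)^−36) = $1,554.47.
Total interest on Loan A = 36 × $1,554.47 − $48,000 = $7,960.92.
Loan B: at 11.10% the monthly rate is 0.0092500, so the payment is 48,000 × 0.0092500 / (1 − 1.0092500^−84) = $824.40.
Total interest on Loan B = 84 × $824.40 − $48,000 = $21,249.60.
Loan A is lower by $13,288.68.

Loan A by $13,289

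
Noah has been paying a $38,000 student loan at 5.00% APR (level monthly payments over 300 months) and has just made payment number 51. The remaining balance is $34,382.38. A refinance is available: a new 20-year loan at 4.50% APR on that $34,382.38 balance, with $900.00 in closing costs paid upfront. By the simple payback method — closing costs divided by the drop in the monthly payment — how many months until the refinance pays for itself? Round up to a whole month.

195 months

Current payment = 38,000 × 5%/12 / (1 − (1+0.0041667)^−300) = $222.14.
Refinanced payment = 34,382.38 × 0.0037500 / (1 − (1+0.0037500)^−240) = $217.52.
Monthly savings = $222.14 − $217.52 = $4.62.
Break-even = $900.00 / $4.62 = 194.81 → 195 months.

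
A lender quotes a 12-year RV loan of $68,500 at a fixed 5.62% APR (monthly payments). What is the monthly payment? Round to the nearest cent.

$655.06

Monthly rate = 5.62%/12 = 0.0046833; payment = 68,500 × 0.0046833 / (1 − (1+0.0046833)^−144) = $655.06.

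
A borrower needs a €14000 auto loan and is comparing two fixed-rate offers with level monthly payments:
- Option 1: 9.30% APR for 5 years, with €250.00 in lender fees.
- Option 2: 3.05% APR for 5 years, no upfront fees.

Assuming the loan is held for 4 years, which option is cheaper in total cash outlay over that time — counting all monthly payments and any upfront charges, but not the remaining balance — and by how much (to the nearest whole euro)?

Option 2 by €2,208

Option 1: at 9.30% the monthly rate is 0.0077500, so the payment is 14,000 × 0.0077500 / (1 − 1.0077500^−60) = €292.66.
Option 2: monthly rate = 3.05%/12 = 0.0025417; payment = 14,000 × 0.0025417 / (1 − (1+0.0025417)^−60) = €251.87.
Over 48 months: Option 1 costs 48 × €292.66 + €250.00 = €14,297.68; Option 2 costs 48 × €251.87 = €12,089.76.
Option 2 is cheaper by €14,297.68 − €12,089.76 = €2,207.92.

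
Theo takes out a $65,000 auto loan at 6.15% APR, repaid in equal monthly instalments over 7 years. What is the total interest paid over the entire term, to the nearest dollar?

$15,156

Monthly rate = 6.15%/12 = 0.0051250; payment = 65,000 × 0.0051250 / (1 − (1+0.0051250)^−84) = $954.24.
Total paid = 84 × $954.24 = $80,156.16; interest = $80,156.16 − $65,000 = $15,156.16.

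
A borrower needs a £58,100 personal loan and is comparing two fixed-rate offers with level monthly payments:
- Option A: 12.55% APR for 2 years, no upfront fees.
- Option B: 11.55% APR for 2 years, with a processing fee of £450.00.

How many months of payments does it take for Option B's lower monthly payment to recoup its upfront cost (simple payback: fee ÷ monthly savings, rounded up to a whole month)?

Option A: monthly rate = 12.55%/12 = 0.0104583; payment = 58,100 × 0.0104583 / (1 − (1+0.0104583)^−24) = £2,749.92.
Option B: monthly rate = 11.55%/12 = 0.0096250; payment = 58,100 × 0.0096250 / (1 − (1+0.0096250)^−24) = £2,722.78.
Monthly savings = £2,749.92 − £2,722.78 = £27.14.
Break-even = £450.00 / £27.14 = 16.58 → 17 months.

17 months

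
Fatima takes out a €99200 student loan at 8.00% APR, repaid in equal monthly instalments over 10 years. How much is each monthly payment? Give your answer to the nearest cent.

Monthly rate = 8%/12 = 0.0066667; payment = 99,200 × 0.0066667 / (1 − (1+0.0066667)^−120) = €1,203.57.

€1,203.57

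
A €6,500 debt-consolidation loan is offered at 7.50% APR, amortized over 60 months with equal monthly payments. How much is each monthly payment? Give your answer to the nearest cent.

€130.25

At 7.50% the monthly rate is 0.0062500, so the payment is 6,500 × 0.0062500 / (1 − 1.0062500^−60) = €130.25.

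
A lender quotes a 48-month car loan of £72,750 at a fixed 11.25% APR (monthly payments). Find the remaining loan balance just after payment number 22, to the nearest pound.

With monthly rate i = 11.25%/12 = 0.0093750, the balance after k of n payments is P · [(1+i)^n − (1+i)^k] / [(1+i)^n − 1].
(1+0.0093750)^48 = 1.56502800 and (1+0.0093750)^22 = 1.22788012, so the balance is 72,750 × (1.56502800 − 1.22788012) / (1.56502800 − 1) = £43,409.37.

£43,409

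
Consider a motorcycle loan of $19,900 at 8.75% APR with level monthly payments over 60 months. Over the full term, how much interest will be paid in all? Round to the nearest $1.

$4,741

At 8.75% the monthly rate is 0.0072917, so the payment is 19,900 × 0.0072917 / (1 − 1.0072917^−60) = $410.68.
Total paid = 60 × $410.68 = $24,640.80; interest = $24,640.80 − $19,900 = $4,740.80.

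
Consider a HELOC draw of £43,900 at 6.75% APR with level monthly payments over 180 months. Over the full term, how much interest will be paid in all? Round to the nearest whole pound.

Monthly rate = 6.75%/12 = 0.0056250; payment = 43,900 × 0.0056250 / (1 − (1+0.0056250)^−180) = £388.48.
Total paid = 180 × £388.48 = £69,926.40; interest = £69,926.40 − £43,900 = £26,026.40.

£26,026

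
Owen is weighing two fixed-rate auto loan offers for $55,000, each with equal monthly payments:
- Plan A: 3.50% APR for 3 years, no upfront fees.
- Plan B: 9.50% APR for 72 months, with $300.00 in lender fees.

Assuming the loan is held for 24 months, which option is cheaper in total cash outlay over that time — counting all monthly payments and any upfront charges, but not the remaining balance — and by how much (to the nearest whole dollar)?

Plan B by $14,256

Plan A: monthly rate = 3.5%/12 = 0.0029167; payment = 55,000 × 0.0029167 / (1 − (1+0.0029167)^−36) = $1,611.61.
Plan B: monthly rate = 9.5%/12 = 0.0079167; payment = 55,000 × 0.0079167 / (1 − (1+0.0079167)^−72) = $1,005.11.
Over 24 months: Plan A costs 24 × $1,611.61 = $38,678.64; Plan B costs 24 × $1,005.11 + $300.00 = $24,422.64.
Plan B is cheaper by $38,678.64 − $24,422.64 = $14,256.00.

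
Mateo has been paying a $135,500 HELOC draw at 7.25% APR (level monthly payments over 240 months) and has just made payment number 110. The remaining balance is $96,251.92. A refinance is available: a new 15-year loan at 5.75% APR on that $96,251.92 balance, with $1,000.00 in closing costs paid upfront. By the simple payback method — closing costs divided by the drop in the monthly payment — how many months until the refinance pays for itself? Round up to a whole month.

Current payment = 135,500 × 7.25%/12 / (1 − (1+0.0060417)^−240) = $1,070.96.
Refinanced payment = 96,251.92 × 0.0047917 / (1 − (1+0.0047917)^−180) = $799.29.
Monthly savings = $1,070.96 − $799.29 = $271.67.
Break-even = $1,000.00 / $271.67 = 3.68 → 4 months.

4 months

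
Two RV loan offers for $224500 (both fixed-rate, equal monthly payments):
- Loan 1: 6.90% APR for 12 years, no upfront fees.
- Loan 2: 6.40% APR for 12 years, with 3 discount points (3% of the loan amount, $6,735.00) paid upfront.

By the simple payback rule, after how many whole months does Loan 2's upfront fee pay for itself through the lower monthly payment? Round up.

Loan 1: at 6.90% the monthly rate is 0.0057500, so the payment is 224,500 × 0.0057500 / (1 − 1.0057500^−144) = $2,296.77.
Loan 2: monthly rate = 6.4%/12 = 0.0053333; payment = 224,500 × 0.0053333 / (1 − (1+0.0053333)^−144) = $2,237.54.
Monthly savings = $2,296.77 − $2,237.54 = $59.23.
Break-even = $6,735.00 / $59.23 = 113.71 → 114 months.

114 months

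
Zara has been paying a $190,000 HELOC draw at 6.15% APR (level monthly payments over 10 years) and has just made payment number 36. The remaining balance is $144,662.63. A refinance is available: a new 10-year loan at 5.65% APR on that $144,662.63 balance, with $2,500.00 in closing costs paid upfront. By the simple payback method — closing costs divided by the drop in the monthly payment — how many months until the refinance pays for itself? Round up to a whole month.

Current payment = 190,000 × 6.15%/12 / (1 − (1+0.0051250)^−120) = $2,123.73.
Refinanced payment = 144,662.63 × 0.0047083 / (1 − (1+0.0047083)^−120) = $1,580.74.
Monthly savings = $2,123.73 − $1,580.74 = $542.99.
Break-even = $2,500.00 / $542.99 = 4.60 → 5 months.

5 months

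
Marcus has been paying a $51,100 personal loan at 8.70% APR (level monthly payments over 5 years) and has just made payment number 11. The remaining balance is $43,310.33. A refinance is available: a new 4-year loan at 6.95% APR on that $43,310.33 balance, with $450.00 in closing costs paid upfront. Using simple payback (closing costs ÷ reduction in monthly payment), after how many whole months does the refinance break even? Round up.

Current payment = 51,100 × 8.7%/12 / (1 − (1+0.0072500)^−60) = $1,053.33.
Refinanced payment = 43,310.33 × 0.0057917 / (1 − (1+0.0057917)^−48) = $1,036.12.
Monthly savings = $1,053.33 − $1,036.12 = $17.21.
Break-even = $450.00 / $17.21 = 26.15 → 27 months.

27 months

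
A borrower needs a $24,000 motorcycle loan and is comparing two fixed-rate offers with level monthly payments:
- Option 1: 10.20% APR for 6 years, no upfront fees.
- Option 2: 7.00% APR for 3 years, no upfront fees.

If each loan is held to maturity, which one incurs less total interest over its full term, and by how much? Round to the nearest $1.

Option 2 by $5,509

Option 1: at 10.20% the monthly rate is 0.0085000, so the payment is 24,000 × 0.0085000 / (1 − 1.0085000^−72) = $447.04.
Total interest on Option 1 = 72 × $447.04 − $24,000 = $8,186.88.
Option 2: monthly rate = 7%/12 = 0.0058333; payment = 24,000 × 0.0058333 / (1 − (1+0.0058333)^−36) = $741.05.
Total interest on Option 2 = 36 × $741.05 − $24,000 = $2,677.80.
Option 2 is lower by $5,509.08.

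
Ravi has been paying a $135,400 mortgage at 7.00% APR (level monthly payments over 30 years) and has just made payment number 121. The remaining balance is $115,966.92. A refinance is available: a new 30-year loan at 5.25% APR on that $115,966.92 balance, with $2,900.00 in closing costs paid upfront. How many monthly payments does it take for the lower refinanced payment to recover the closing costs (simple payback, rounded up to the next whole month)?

12 months

Current payment = 135,400 × 7%/12 / (1 − (1+0.0058333)^−360) = $900.82.
Refinanced payment = 115,966.92 × 0.0043750 / (1 − (1+0.0043750)^−360) = $640.37.
Monthly savings = $900.82 − $640.37 = $260.45.
Break-even = $2,900.00 / $260.45 = 11.13 → 12 months.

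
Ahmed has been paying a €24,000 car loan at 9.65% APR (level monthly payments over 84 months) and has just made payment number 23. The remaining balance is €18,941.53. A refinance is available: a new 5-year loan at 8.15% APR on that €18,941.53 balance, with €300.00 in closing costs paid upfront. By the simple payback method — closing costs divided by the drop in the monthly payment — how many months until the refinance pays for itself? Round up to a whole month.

35 months

Current payment = 24,000 × 9.65%/12 / (1 − (1+0.0080417)^−84) = €394.10.
Refinanced payment = 18,941.53 × 0.0067917 / (1 − (1+0.0067917)^−60) = €385.43.
Monthly savings = €394.10 − €385.43 = €8.67.
Break-even = €300.00 / €8.67 = 34.60 → 35 months.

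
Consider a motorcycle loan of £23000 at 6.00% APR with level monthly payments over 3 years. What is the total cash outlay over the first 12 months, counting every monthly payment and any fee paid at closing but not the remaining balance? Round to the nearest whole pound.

Monthly rate = 6%/12 = 0.0050000; payment = 23,000 × 0.0050000 / (1 − (1+0.0050000)^−36) = £699.70.
Total outlay = 12 × £699.70 = £8,396.40.

£8,396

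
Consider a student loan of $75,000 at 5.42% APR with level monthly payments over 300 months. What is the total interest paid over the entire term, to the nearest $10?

$62,100

Monthly rate = 5.42%/12 = 0.0045167; payment = 75,000 × 0.0045167 / (1 − (1+0.0045167)^−300) = $456.99.
Total paid = 300 × $456.99 = $137,097.00; interest = $137,097.00 − $75,000 = $62,097.00.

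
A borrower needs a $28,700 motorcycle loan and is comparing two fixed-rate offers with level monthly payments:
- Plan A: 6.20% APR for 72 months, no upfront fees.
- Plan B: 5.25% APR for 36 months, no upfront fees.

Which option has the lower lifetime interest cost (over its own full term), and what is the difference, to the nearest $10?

Plan A: at 6.20% the monthly rate is 0.0051667, so the payment is 28,700 × 0.0051667 / (1 − 1.0051667^−72) = $478.36.
Total interest on Plan A = 72 × $478.36 − $28,700 = $5,741.92.
Plan B: at 5.25% the monthly rate is 0.0043750, so the payment is 28,700 × 0.0043750 / (1 − 1.0043750^−36) = $863.39.
Total interest on Plan B = 36 × $863.39 − $28,700 = $2,382.04.
Plan B is lower by $3,359.88.

Plan B by $3,360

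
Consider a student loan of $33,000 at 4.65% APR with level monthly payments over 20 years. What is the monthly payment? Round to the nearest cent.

$211.46

Monthly rate = 4.65%/12 = 0.0038750; payment = 33,000 × 0.0038750 / (1 − (1+0.0038750)^−240) = $211.46.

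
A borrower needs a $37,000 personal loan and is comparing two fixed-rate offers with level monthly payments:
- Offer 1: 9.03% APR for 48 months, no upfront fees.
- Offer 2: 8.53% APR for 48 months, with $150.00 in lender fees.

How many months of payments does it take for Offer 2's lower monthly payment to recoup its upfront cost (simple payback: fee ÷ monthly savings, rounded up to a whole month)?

18 months

Offer 1: monthly rate = 9.03%/12 = 0.0075250; payment = 37,000 × 0.0075250 / (1 − (1+0.0075250)^−48) = $921.27.
Offer 2: at 8.53% the monthly rate is 0.0071083, so the payment is 37,000 × 0.0071083 / (1 − 1.0071083^−48) = $912.51.
Monthly savings = $921.27 − $912.51 = $8.76.
Break-even = $150.00 / $8.76 = 17.12 → 18 months.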